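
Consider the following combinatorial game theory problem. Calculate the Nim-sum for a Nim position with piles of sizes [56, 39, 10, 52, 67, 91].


We need the XOR (exclusive or) of all pile sizes.
After XOR-ing pile 1 (size 56): 0 XOR 56 = 56
After XOR-ing pile 2 (size 39): 56 XOR 39 = 31
After XOR-ing pile 3 (size 10): 31 XOR 10 = 21
After XOR-ing pile 4 (size 52): 21 XOR 52 = 33
After XOR-ing pile 5 (size 67): 33 XOR 67 = 98
After XOR-ing pile 6 (size 91): 98 XOR 91 = 57
The Nim-value of this position is 57.

57


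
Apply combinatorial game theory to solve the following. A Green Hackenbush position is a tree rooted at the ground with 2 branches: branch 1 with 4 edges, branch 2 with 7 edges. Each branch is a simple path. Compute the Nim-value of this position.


The tree has 2 branches from the ground vertex.
In Green Hackenbush, the Nim-value of a simple path of length k is k.
Branch 1: length 4, Nim-value = 4
Branch 2: length 7, Nim-value = 7
Total Nim-value = XOR of all branch values:
0 XOR 4 = 4
4 XOR 7 = 3
Nim-value of the tree = 3

3


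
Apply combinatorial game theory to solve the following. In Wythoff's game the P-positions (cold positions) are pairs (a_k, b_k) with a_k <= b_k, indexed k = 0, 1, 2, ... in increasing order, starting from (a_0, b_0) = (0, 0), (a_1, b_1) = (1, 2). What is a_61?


By Wythoff's theorem, a_k = floor(k * phi) and b_k = floor(k * phi^2) = a_k + k, where phi = (1 + sqrt(5))/2 is the golden ratio.
phi = (1 + sqrt(5))/2 = 1.618034
k = 61
k * phi = 61 * 1.618034 = 98.700073
a_61 = floor(k * phi) = 98

98


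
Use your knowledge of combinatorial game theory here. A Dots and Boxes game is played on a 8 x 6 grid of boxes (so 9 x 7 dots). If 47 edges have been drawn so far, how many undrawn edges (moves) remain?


Grid: 8 x 6 boxes, i.e. 9 rows and 7 columns of dots.
Horizontal edges: (rows + 1) * cols = 9 * 6 = 54
Vertical edges: rows * (cols + 1) = 8 * 7 = 56
Total edges: 54 + 56 = 110
Edges drawn: 47
Remaining: 110 - 47 = 63

63


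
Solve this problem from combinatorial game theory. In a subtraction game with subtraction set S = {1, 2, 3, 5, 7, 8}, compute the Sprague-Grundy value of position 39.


The subtraction set is S = {1, 2, 3, 5, 7, 8}.
G(k) = mex{ G(k - s) : s in S, s <= k }. We compute iteratively: G(0) = 0.
G(1) = mex({0}) = 1
G(2) = mex({0, 1}) = 2
G(3) = mex({0, 1, 2}) = 3
G(4) = mex({1, 2, 3}) = 0
G(5) = mex({0, 2, 3}) = 1
G(6) = mex({0, 1, 3}) = 2
G(7) = mex({0, 1, 2}) = 3
G(8) = mex({0, 1, 2, 3}) = 4
G(9) = mex({0, 1, 2, 3, 4}) = 5
G(10) = mex({1, 2, 3, 4, 5}) = 0
G(11) = mex({0, 2, 3, 4, 5}) = 1
G(12) = mex({0, 1, 3, 5}) = 2
G(13) = mex({0, 1, 2, 4}) = 3
G(14) = mex({1, 2, 3, 5}) = 0
G(15) = mex({0, 2, 3, 4}) = 1
G(16) = mex({0, 1, 3, 4, 5}) = 2
G(17) = mex({0, 1, 2, 5}) = 3
Observe that G(10)..G(17) = 0, 1, 2, 3, 0, 1, 2, 3 repeats G(0)..G(7) = 0, 1, 2, 3, 0, 1, 2, 3.
For k >= max(S) = 8, G(k) is determined by the previous 8 values G(k-8)..G(k-1); a window of 8 consecutive values has recurred shifted by 10, so by induction G(k + 10) = G(k) for all k >= 0: the sequence is periodic from the start with period 10.
One period: G(0..9) = 0, 1, 2, 3, 0, 1, 2, 3, 4, 5.
39 mod 10 = 9, so G(39) = G(9) = 5.

5


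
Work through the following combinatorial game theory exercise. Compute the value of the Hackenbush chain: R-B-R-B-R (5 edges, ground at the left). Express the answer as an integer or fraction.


Edges (from ground): R-B-R-B-R
By Berlekamp's sign-expansion rule, a Blue-Red Hackenbush stalk has the value of the surreal number whose sign sequence is the edge sequence with B -> + and R -> -.
Sign sequence: -+-+-
Trace the sign expansion in the surreal number tree, starting from 0:
Edge 1: R (sign -) -> bounds (-inf, 0), value = -1
Edge 2: B (sign +) -> bounds (-1, 0), value = -1/2
Edge 3: R (sign -) -> bounds (-1, -1/2), value = -3/4
Edge 4: B (sign +) -> bounds (-3/4, -1/2), value = -5/8
Edge 5: R (sign -) -> bounds (-3/4, -5/8), value = -11/16
Game value = -11/16

-11/16


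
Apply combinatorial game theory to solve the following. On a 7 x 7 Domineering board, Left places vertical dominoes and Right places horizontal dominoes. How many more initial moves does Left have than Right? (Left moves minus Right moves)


Board is 7 x 7 (rows x cols).
Left (vertical) placements: (rows-1) * cols = 6 * 7 = 42
Right (horizontal) placements: rows * (cols-1) = 7 * 6 = 42
Advantage = Left - Right = 42 - 42 = 0

0


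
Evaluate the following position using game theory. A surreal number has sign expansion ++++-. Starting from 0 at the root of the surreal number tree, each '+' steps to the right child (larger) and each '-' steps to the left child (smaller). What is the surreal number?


Sign expansion: ++++-
Rule: track bounds (lo, hi), initially (-inf, +inf). On '+', the current value becomes lo and we move to the simplest number in (value, hi): value + 1 if hi = +inf, otherwise the midpoint (value + hi)/2. On '-', the current value becomes hi and we move to value - 1 if lo = -inf, otherwise the midpoint (lo + value)/2.
Start at 0.
Step 1: sign = +, move right. Bounds: (0, +inf). Value = 1
Step 2: sign = +, move right. Bounds: (1, +inf). Value = 2
Step 3: sign = +, move right. Bounds: (2, +inf). Value = 3
Step 4: sign = +, move right. Bounds: (3, +inf). Value = 4
Step 5: sign = -, move left. Bounds: (3, 4). Value = 7/2
The surreal number with sign expansion ++++- is 7/2.

7/2


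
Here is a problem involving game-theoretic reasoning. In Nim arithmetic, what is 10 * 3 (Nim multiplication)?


Nim multiplication is bilinear over XOR: (u XOR v) * w = (u*w) XOR (v*w).
So we split each operand into its bit components and XOR the pairwise Nim products.
10 = 2 + 8 (as XOR of powers of 2).
3 = 1 + 2 (as XOR of powers of 2).
Using the standard Nim-product table on single bits:
  2*2 = 3,   2*4 = 8,   2*8 = 12,
  4*4 = 6,   4*8 = 11,  8*8 = 13,
and  1*x = x (identity), k*l = l*k (commutative).
Pairwise Nim products:
  2 * 1 = 2
  2 * 2 = 3
  8 * 1 = 8
  8 * 2 = 12
XOR them: 2 XOR 3 XOR 8 XOR 12 = 5.
Result: 10 * 3 = 5 (in Nim).

5


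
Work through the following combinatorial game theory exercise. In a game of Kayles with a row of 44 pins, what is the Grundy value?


Kayles: a move removes 1 or 2 adjacent pins from a contiguous row.
Removing pins from a row of k leaves two independent rows (a, b) with a + b = k - 1 (one pin) or a + b = k - 2 (two pins); an end removal gives a = 0.
By Sprague-Grundy, G(k) = mex{ G(a) XOR G(b) } over all these splits. G(0) = 0.
G(1): splits (0,0):0^0=0 -> mex({0}) = 1
G(2): splits (0,1):0^1=1 (0,0):0^0=0 -> mex({0, 1}) = 2
G(3): splits (0,2):0^2=2 (1,1):1^1=0 (0,1):0^1=1 -> mex({0, 1, 2}) = 3
G(4): splits (0,3):0^3=3 (1,2):1^2=3 (0,2):0^2=2 (1,1):1^1=0 -> mex({0, 2, 3}) = 1
G(5): splits (0,4):0^1=1 (1,3):1^3=2 (2,2):2^2=0 (0,3):0^3=3 (1,2):1^2=3 -> mex({0, 1, 2, 3}) = 4
G(6) = mex({0, 1, 2, 4}) = 3
G(7) = mex({0, 1, 3, 4, 5}) = 2
G(8) = mex({0, 2, 3, 5, 6}) = 1
G(9) = mex({0, 1, 2, 3, 6, 7}) = 4
G(10) = mex({0, 1, 3, 4, 5, 7}) = 2
G(11) = mex({0, 1, 2, 3, 4, 5}) = 6
G(12) = mex({0, 1, 2, 3, 5, 6, 7}) = 4
G(13) = mex({0, 2, 3, 4, 6, 7}) = 1
G(14) = mex({0, 1, 4, 5, 6, 7}) = 2
G(15) = mex({0, 1, 2, 3, 4, 5, 6}) = 7
G(16) = mex({0, 2, 3, 5, 6, 7}) = 1
G(17) = mex({0, 1, 2, 3, 5, 6, 7}) = 4
G(18) = mex({0, 1, 2, 4, 5, 6}) = 3
G(19) = mex({0, 1, 3, 4, 5, 7}) = 2
G(20) = mex({0, 2, 3, 4, 5, 6, 7}) = 1
G(21) = mex({0, 1, 2, 3, 5, 6, 7}) = 4
G(22) = mex({0, 1, 2, 3, 4, 5, 7}) = 6
G(23) = mex({0, 1, 2, 3, 4, 5, 6}) = 7
G(24) = mex({0, 1, 2, 3, 5, 6, 7}) = 4
G(25) = mex({0, 2, 3, 4, 6, 7}) = 1
G(26) = mex({0, 1, 3, 4, 5, 6, 7}) = 2
G(27) = mex({0, 1, 2, 3, 4, 5, 6, 7}) = 8
G(28) = mex({0, 1, 2, 3, 4, 6, 7, 8}) = 5
G(29) = mex({0, 1, 2, 3, 5, 6, 7, 8, 9}) = 4
G(30) = mex({0, 1, 2, 3, 4, 5, 6, 9, 10}) = 7
G(31) = mex({0, 1, 3, 4, 5, 7, 10, 11}) = 2
G(32) = mex({0, 2, 3, 4, 5, 6, 7, 9, 11}) = 1
G(33) = mex({0, 1, 2, 3, 4, 5, 6, 7, 9, 12}) = 8
G(34) = mex({0, 1, 2, 3, 4, 5, 7, 8, 11, 12}) = 6
G(35) = mex({0, 1, 2, 3, 4, 5, 6, 8, 9, 10, 11}) = 7
G(36) = mex({0, 1, 2, 3, 5, 6, 7, 9, 10}) = 4
G(37) = mex({0, 2, 3, 4, 6, 7, 9, 10, 11, 12}) = 1
G(38) = mex({0, 1, 3, 4, 5, 6, 7, 9, 10, 11, 12}) = 2
G(39) = mex({0, 1, 2, 4, 5, 6, 7, 9, 10, 12, 14}) = 3
G(40) = mex({0, 2, 3, 4, 6, 7, 11, 12, 14}) = 1
G(41) = mex({0, 1, 2, 3, 5, 6, 7, 9, 10, 11, 12}) = 4
G(42) = mex({0, 1, 2, 3, 4, 5, 6, 9, 10}) = 7
G(43) = mex({0, 1, 3, 4, 5, 7, 9, 10, 12, 15}) = 2
G(44) = mex({0, 2, 3, 4, 5, 6, 7, 9, 10, 12, 15}) = 1
Therefore G(44) = 1.

1


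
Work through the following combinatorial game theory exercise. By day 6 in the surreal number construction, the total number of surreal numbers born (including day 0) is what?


Day 0: {|} = 0 is born. Count = 1.
Day n: the number of surreal numbers born by day n is 2^(n+1) - 1.
By day 0: 2^1 - 1 = 1
By day 1: 2^2 - 1 = 3
By day 2: 2^3 - 1 = 7
By day 3: 2^4 - 1 = 15
By day 4: 2^5 - 1 = 31
By day 5: 2^6 - 1 = 63
By day 6: 2^7 - 1 = 127
By day 6: 127 surreal numbers.

127


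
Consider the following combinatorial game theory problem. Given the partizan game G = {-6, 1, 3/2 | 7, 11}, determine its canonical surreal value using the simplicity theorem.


Left options: {-6, 1, 3/2}, max = 3/2
Right options: {7, 11}, min = 7
All options are numbers and max(Left) < min(Right), so by the simplicity theorem the value is the simplest (earliest-born) number strictly between 3/2 and 7.
Integers 2 through 6 all lie strictly between 3/2 and 7.
Among integers, the simplest (lowest birthday = smallest |n|; 0 is born on day 0, +-n on day n) is 2.
No non-integer in the interval can be simpler: if x is a non-integer in the interval, then floor(x) or ceil(x) also lies in the interval (the interval contains an integer), and both are proper prefixes of x's sign expansion, i.e. born earlier. So the game value is 2.
Game value = 2

2


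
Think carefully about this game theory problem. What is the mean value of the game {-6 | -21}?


Game = {-6 | -21}, a switch {a | b} with numbers a > b.
Its thermograph has left wall a - t and right wall b + t, which meet at t = (a - b)/2, where both equal (a + b)/2. So the mast (mean value) is at (a + b)/2.
Mean = (-6 + (-21))/2 = -27/2 = -27/2

-27/2


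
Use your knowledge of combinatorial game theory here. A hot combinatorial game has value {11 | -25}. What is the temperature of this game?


The game is {11 | -25}, a switch {a | b} with numbers a > b.
Cooling {a | b} by t gives {a - t | b + t}, which stops being hot when a - t = b + t, i.e. at t = (a - b)/2. So the temperature of a switch is (a - b)/2.
Temperature = (Left option - Right option) / 2
= (11 - (-25)) / 2
= 36 / 2
= 18

18


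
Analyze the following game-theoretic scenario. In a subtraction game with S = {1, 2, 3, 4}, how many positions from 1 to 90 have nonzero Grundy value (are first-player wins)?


Subtraction set S = {1, 2, 3, 4}, so G(n) = n mod 5.
G(n) = 0 when n is a multiple of 5.
Multiples of 5 in [1, 90]: 18
N-positions (nonzero Grundy) = 90 - 18 = 72

72


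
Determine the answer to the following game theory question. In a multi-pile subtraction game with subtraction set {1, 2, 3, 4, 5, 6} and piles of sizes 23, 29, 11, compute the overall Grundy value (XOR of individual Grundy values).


Subtraction set: {1, 2, 3, 4, 5, 6}
For this subtraction set, G(n) = n mod 7 (period = max + 1 = 7).
Pile 1 (size 23): G(23) = 23 mod 7 = 2
Pile 2 (size 29): G(29) = 29 mod 7 = 1
Pile 3 (size 11): G(11) = 11 mod 7 = 4
Total Grundy value = XOR of all: 2 XOR 1 XOR 4 = 7

7


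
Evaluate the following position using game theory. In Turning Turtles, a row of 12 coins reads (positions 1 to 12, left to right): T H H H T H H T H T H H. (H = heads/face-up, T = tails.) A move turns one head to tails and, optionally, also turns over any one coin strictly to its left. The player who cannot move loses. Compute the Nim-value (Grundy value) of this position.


Coins: T H H H T H H T H T H H
Key fact: a single head at position k behaves exactly like a Nim heap of size k (turning it to T and optionally flipping a coin at j < k corresponds to moving the heap from k to j, or to 0), and heads combine as a disjunctive sum (two heads at the same place would cancel, matching j XOR j = 0). So the Nim-value is the XOR of the 1-indexed positions of the heads.
Face-up positions (1-indexed): [2, 3, 4, 6, 7, 9, 11, 12]
XOR 0 with 2: 0 XOR 2 = 2
XOR 2 with 3: 2 XOR 3 = 1
XOR 1 with 4: 1 XOR 4 = 5
XOR 5 with 6: 5 XOR 6 = 3
XOR 3 with 7: 3 XOR 7 = 4
XOR 4 with 9: 4 XOR 9 = 13
XOR 13 with 11: 13 XOR 11 = 6
XOR 6 with 12: 6 XOR 12 = 10
Nim-value = 10

10


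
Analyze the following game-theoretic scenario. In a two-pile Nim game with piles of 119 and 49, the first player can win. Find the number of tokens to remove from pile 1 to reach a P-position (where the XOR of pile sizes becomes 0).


Piles: 119 and 49
Current XOR: 119 XOR 49 = 70 (non-zero, so this is an N-position).
To make the XOR zero, we need to find a move that balances the piles.
For pile 1 (size 119): target = 119 XOR 70 = 49
We reduce pile 1 from 119 to 49.
Tokens removed: 119 - 49 = 70
Verification: 49 XOR 49 = 0

70


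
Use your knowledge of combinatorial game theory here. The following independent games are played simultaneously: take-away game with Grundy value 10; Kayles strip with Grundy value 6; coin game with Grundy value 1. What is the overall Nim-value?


By the Sprague-Grundy theorem, the Grundy value of a sum of games is the XOR of individual Grundy values.
take-away game: Grundy value = 10. Running XOR: 0 XOR 10 = 10
Kayles strip: Grundy value = 6. Running XOR: 10 XOR 6 = 12
coin game: Grundy value = 1. Running XOR: 12 XOR 1 = 13
The combined Grundy value is 13.

13


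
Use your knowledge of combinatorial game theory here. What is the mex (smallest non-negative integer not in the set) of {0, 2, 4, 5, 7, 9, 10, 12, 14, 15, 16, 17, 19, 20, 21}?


Set = {0, 2, 4, 5, 7, 9, 10, 12, 14, 15, 16, 17, 19, 20, 21}
0 is in the set.
1 is NOT in the set. This is the mex.
mex = 1

1


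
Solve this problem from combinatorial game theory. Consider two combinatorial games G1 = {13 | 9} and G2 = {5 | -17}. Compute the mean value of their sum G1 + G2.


G1 = {13 | 9}, G2 = {5 | -17}
Each is a switch {a | b} with numbers a > b; its mean value is (a + b)/2, and mean value is additive over game sums: m(G1 + G2) = m(G1) + m(G2).
Mean of G1 = (13 + (9))/2 = 22/2 = 11
Mean of G2 = (5 + (-17))/2 = -12/2 = -6
Mean of G1 + G2 = 11 + -6 = 5

5


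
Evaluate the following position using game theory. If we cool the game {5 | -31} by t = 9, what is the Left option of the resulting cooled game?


Original game: {5 | -31} (a switch {a | b} with a > b).
Cooling by t (for t below the temperature (a - b)/2 = 18) taxes each move by t: {a | b} cooled by t is {a - t | b + t}.
Cooling amount: t = 9
Cooled Left option: 5 - 9 = -4
Cooled Right option: -31 + 9 = -22
Cooled game: {-4 | -22}
Left option = -4

-4


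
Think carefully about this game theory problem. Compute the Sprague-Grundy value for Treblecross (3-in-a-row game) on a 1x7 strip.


Treblecross: place X on empty cells; 3-in-a-row wins.
Playing within two cells of an existing X lets the opponent win at once, so sensible play treats the cells i-2..i+2 around each X as dead. The player left with no safe cell loses, so this is a normal-play take-away game on strips of safe cells.
Placing X at cell i (0-indexed) of a strip of k safe cells leaves independent strips of sizes max(0, i-2) and max(0, k-i-3). Hence G(k) = mex{ G(max(0,i-2)) XOR G(max(0,k-i-3)) : 0 <= i < k }, with G(0) = 0.
G(1): splits (0,0):0^0=0 -> mex({0}) = 1
G(2): splits (0,0):0^0=0 -> mex({0}) = 1
G(3): splits (0,0):0^0=0 -> mex({0}) = 1
G(4): splits (0,1):0^1=1 (0,0):0^0=0 -> mex({0, 1}) = 2
G(5): splits (0,2):0^1=1 (0,1):0^1=1 (0,0):0^0=0 -> mex({0, 1}) = 2
G(6) = mex({1}) = 0
G(7) = mex({0, 1, 2}) = 3
Therefore G(7) = 3.

3


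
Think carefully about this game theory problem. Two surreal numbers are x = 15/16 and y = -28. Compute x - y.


x = 15/16, y = -28
Converting to common denominator: 16
x = 15/16, y = -448/16
x - y = 15/16 - -28 = 463/16

463/16


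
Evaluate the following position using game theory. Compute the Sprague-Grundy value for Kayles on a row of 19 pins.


Kayles: a move removes 1 or 2 adjacent pins from a contiguous row.
Removing pins from a row of k leaves two independent rows (a, b) with a + b = k - 1 (one pin) or a + b = k - 2 (two pins); an end removal gives a = 0.
By Sprague-Grundy, G(k) = mex{ G(a) XOR G(b) } over all these splits. G(0) = 0.
G(1): splits (0,0):0^0=0 -> mex({0}) = 1
G(2): splits (0,1):0^1=1 (0,0):0^0=0 -> mex({0, 1}) = 2
G(3): splits (0,2):0^2=2 (1,1):1^1=0 (0,1):0^1=1 -> mex({0, 1, 2}) = 3
G(4): splits (0,3):0^3=3 (1,2):1^2=3 (0,2):0^2=2 (1,1):1^1=0 -> mex({0, 2, 3}) = 1
G(5): splits (0,4):0^1=1 (1,3):1^3=2 (2,2):2^2=0 (0,3):0^3=3 (1,2):1^2=3 -> mex({0, 1, 2, 3}) = 4
G(6) = mex({0, 1, 2, 4}) = 3
G(7) = mex({0, 1, 3, 4, 5}) = 2
G(8) = mex({0, 2, 3, 5, 6}) = 1
G(9) = mex({0, 1, 2, 3, 6, 7}) = 4
G(10) = mex({0, 1, 3, 4, 5, 7}) = 2
G(11) = mex({0, 1, 2, 3, 4, 5}) = 6
G(12) = mex({0, 1, 2, 3, 5, 6, 7}) = 4
G(13) = mex({0, 2, 3, 4, 6, 7}) = 1
G(14) = mex({0, 1, 4, 5, 6, 7}) = 2
G(15) = mex({0, 1, 2, 3, 4, 5, 6}) = 7
G(16) = mex({0, 2, 3, 5, 6, 7}) = 1
G(17) = mex({0, 1, 2, 3, 5, 6, 7}) = 4
G(18) = mex({0, 1, 2, 4, 5, 6}) = 3
G(19) = mex({0, 1, 3, 4, 5, 7}) = 2
Therefore G(19) = 2.

2


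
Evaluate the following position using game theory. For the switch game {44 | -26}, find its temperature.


The game is {44 | -26}, a switch {a | b} with numbers a > b.
Cooling {a | b} by t gives {a - t | b + t}, which stops being hot when a - t = b + t, i.e. at t = (a - b)/2. So the temperature of a switch is (a - b)/2.
Temperature = (Left option - Right option) / 2
= (44 - (-26)) / 2
= 70 / 2
= 35

35


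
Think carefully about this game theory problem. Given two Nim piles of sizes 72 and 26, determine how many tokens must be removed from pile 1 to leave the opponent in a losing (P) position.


Piles: 72 and 26
Current XOR: 72 XOR 26 = 82 (non-zero, so this is an N-position).
To make the XOR zero, we need to find a move that balances the piles.
For pile 1 (size 72): target = 72 XOR 82 = 26
We reduce pile 1 from 72 to 26.
Tokens removed: 72 - 26 = 46
Verification: 26 XOR 26 = 0

46


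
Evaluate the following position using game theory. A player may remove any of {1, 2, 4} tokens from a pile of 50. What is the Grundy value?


The subtraction set is S = {1, 2, 4}.
G(k) = mex{ G(k - s) : s in S, s <= k }. We compute iteratively: G(0) = 0.
G(1) = mex({0}) = 1
G(2) = mex({0, 1}) = 2
G(3) = mex({1, 2}) = 0
G(4) = mex({0, 2}) = 1
G(5) = mex({0, 1}) = 2
G(6) = mex({1, 2}) = 0
Observe that G(3)..G(6) = 0, 1, 2, 0 repeats G(0)..G(3) = 0, 1, 2, 0.
For k >= max(S) = 4, G(k) is determined by the previous 4 values G(k-4)..G(k-1); a window of 4 consecutive values has recurred shifted by 3, so by induction G(k + 3) = G(k) for all k >= 0: the sequence is periodic from the start with period 3.
One period: G(0..2) = 0, 1, 2.
50 mod 3 = 2, so G(50) = G(2) = 2.

2


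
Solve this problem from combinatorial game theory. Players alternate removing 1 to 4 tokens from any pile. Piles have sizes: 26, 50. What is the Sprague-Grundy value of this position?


Subtraction set: {1, 2, 3, 4}
For this subtraction set, G(n) = n mod 5 (period = max + 1 = 5).
Pile 1 (size 26): G(26) = 26 mod 5 = 1
Pile 2 (size 50): G(50) = 50 mod 5 = 0
Total Grundy value = XOR of all: 1 XOR 0 = 1

1


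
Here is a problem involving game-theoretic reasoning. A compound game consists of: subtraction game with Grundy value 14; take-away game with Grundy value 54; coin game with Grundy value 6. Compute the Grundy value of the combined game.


By the Sprague-Grundy theorem, the Grundy value of a sum of games is the XOR of individual Grundy values.
subtraction game: Grundy value = 14. Running XOR: 0 XOR 14 = 14
take-away game: Grundy value = 54. Running XOR: 14 XOR 54 = 56
coin game: Grundy value = 6. Running XOR: 56 XOR 6 = 62
The combined Grundy value is 62.

62


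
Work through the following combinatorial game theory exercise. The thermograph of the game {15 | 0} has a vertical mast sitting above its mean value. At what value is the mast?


Game = {15 | 0}, a switch {a | b} with numbers a > b.
Its thermograph has left wall a - t and right wall b + t, which meet at t = (a - b)/2, where both equal (a + b)/2. So the mast (mean value) is at (a + b)/2.
Mean = (15 + (0))/2 = 15/2 = 15/2

15/2


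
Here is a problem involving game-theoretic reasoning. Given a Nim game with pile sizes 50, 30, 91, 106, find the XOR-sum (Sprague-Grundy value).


We need the XOR (exclusive or) of all pile sizes.
After XOR-ing pile 1 (size 50): 0 XOR 50 = 50
After XOR-ing pile 2 (size 30): 50 XOR 30 = 44
After XOR-ing pile 3 (size 91): 44 XOR 91 = 119
After XOR-ing pile 4 (size 106): 119 XOR 106 = 29
The Nim-value of this position is 29.

29


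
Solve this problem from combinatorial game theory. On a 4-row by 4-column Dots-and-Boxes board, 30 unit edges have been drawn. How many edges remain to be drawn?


Grid: 4 x 4 boxes, i.e. 5 rows and 5 columns of dots.
Horizontal edges: (rows + 1) * cols = 5 * 4 = 20
Vertical edges: rows * (cols + 1) = 4 * 5 = 20
Total edges: 20 + 20 = 40
Edges drawn: 30
Remaining: 40 - 30 = 10

10


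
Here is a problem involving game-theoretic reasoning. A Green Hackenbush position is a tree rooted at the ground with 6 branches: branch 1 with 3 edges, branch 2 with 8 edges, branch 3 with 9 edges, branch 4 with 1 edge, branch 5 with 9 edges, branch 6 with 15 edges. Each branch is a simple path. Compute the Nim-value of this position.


The tree has 6 branches from the ground vertex.
In Green Hackenbush, the Nim-value of a simple path of length k is k.
Branch 1: length 3, Nim-value = 3
Branch 2: length 8, Nim-value = 8
Branch 3: length 9, Nim-value = 9
Branch 4: length 1, Nim-value = 1
Branch 5: length 9, Nim-value = 9
Branch 6: length 15, Nim-value = 15
Total Nim-value = XOR of all branch values:
0 XOR 3 = 3
3 XOR 8 = 11
11 XOR 9 = 2
2 XOR 1 = 3
3 XOR 9 = 10
10 XOR 15 = 5
Nim-value of the tree = 5

5


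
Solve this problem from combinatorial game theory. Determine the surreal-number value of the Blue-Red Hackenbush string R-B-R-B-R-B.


Edges (from ground): R-B-R-B-R-B
By Berlekamp's sign-expansion rule, a Blue-Red Hackenbush stalk has the value of the surreal number whose sign sequence is the edge sequence with B -> + and R -> -.
Sign sequence: -+-+-+
Trace the sign expansion in the surreal number tree, starting from 0:
Edge 1: R (sign -) -> bounds (-inf, 0), value = -1
Edge 2: B (sign +) -> bounds (-1, 0), value = -1/2
Edge 3: R (sign -) -> bounds (-1, -1/2), value = -3/4
Edge 4: B (sign +) -> bounds (-3/4, -1/2), value = -5/8
Edge 5: R (sign -) -> bounds (-3/4, -5/8), value = -11/16
Edge 6: B (sign +) -> bounds (-11/16, -5/8), value = -21/32
Game value = -21/32

-21/32


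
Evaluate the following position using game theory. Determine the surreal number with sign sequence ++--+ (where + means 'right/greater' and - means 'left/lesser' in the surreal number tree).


Sign expansion: ++--+
Rule: track bounds (lo, hi), initially (-inf, +inf). On '+', the current value becomes lo and we move to the simplest number in (value, hi): value + 1 if hi = +inf, otherwise the midpoint (value + hi)/2. On '-', the current value becomes hi and we move to value - 1 if lo = -inf, otherwise the midpoint (lo + value)/2.
Start at 0.
Step 1: sign = +, move right. Bounds: (0, +inf). Value = 1
Step 2: sign = +, move right. Bounds: (1, +inf). Value = 2
Step 3: sign = -, move left. Bounds: (1, 2). Value = 3/2
Step 4: sign = -, move left. Bounds: (1, 3/2). Value = 5/4
Step 5: sign = +, move right. Bounds: (5/4, 3/2). Value = 11/8
The surreal number with sign expansion ++--+ is 11/8.

11/8


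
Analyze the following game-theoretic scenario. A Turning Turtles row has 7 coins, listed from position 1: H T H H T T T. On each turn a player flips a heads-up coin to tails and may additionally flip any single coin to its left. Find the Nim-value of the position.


Coins: H T H H T T T
Key fact: a single head at position k behaves exactly like a Nim heap of size k (turning it to T and optionally flipping a coin at j < k corresponds to moving the heap from k to j, or to 0), and heads combine as a disjunctive sum (two heads at the same place would cancel, matching j XOR j = 0). So the Nim-value is the XOR of the 1-indexed positions of the heads.
Face-up positions (1-indexed): [1, 3, 4]
XOR 0 with 1: 0 XOR 1 = 1
XOR 1 with 3: 1 XOR 3 = 2
XOR 2 with 4: 2 XOR 4 = 6
Nim-value = 6

6


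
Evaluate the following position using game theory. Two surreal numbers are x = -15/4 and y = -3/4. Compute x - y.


x = -15/4, y = -3/4
Converting to common denominator: 4
x = -15/4, y = -3/4
x - y = -15/4 - -3/4 = -3

-3


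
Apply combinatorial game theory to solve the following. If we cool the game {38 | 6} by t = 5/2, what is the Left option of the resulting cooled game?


Original game: {38 | 6} (a switch {a | b} with a > b).
Cooling by t (for t below the temperature (a - b)/2 = 16) taxes each move by t: {a | b} cooled by t is {a - t | b + t}.
Cooling amount: t = 5/2
Cooled Left option: 38 - 5/2 = 71/2
Cooled Right option: 6 + 5/2 = 17/2
Cooled game: {71/2 | 17/2}
Left option = 71/2

71/2


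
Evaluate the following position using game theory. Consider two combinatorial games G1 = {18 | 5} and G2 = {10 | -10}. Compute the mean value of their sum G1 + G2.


G1 = {18 | 5}, G2 = {10 | -10}
Each is a switch {a | b} with numbers a > b; its mean value is (a + b)/2, and mean value is additive over game sums: m(G1 + G2) = m(G1) + m(G2).
Mean of G1 = (18 + (5))/2 = 23/2 = 23/2
Mean of G2 = (10 + (-10))/2 = 0/2 = 0
Mean of G1 + G2 = 23/2 + 0 = 23/2

23/2


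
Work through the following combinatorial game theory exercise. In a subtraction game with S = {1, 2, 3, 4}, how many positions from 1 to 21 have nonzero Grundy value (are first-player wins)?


Subtraction set S = {1, 2, 3, 4}, so G(n) = n mod 5.
G(n) = 0 when n is a multiple of 5.
Multiples of 5 in [1, 21]: 4
N-positions (nonzero Grundy) = 21 - 4 = 17

17


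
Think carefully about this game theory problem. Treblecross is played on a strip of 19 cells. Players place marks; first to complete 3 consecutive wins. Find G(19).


Treblecross: place X on empty cells; 3-in-a-row wins.
Playing within two cells of an existing X lets the opponent win at once, so sensible play treats the cells i-2..i+2 around each X as dead. The player left with no safe cell loses, so this is a normal-play take-away game on strips of safe cells.
Placing X at cell i (0-indexed) of a strip of k safe cells leaves independent strips of sizes max(0, i-2) and max(0, k-i-3). Hence G(k) = mex{ G(max(0,i-2)) XOR G(max(0,k-i-3)) : 0 <= i < k }, with G(0) = 0.
G(1): splits (0,0):0^0=0 -> mex({0}) = 1
G(2): splits (0,0):0^0=0 -> mex({0}) = 1
G(3): splits (0,0):0^0=0 -> mex({0}) = 1
G(4): splits (0,1):0^1=1 (0,0):0^0=0 -> mex({0, 1}) = 2
G(5): splits (0,2):0^1=1 (0,1):0^1=1 (0,0):0^0=0 -> mex({0, 1}) = 2
G(6) = mex({1}) = 0
G(7) = mex({0, 1, 2}) = 3
G(8) = mex({0, 1, 2}) = 3
G(9) = mex({0, 2}) = 1
G(10) = mex({0, 2, 3}) = 1
G(11) = mex({0, 3}) = 1
G(12) = mex({1, 3}) = 0
G(13) = mex({0, 1, 2, 3}) = 4
G(14) = mex({0, 1, 2}) = 3
G(15) = mex({0, 1, 2}) = 3
G(16) = mex({0, 1, 2, 4}) = 3
G(17) = mex({0, 1, 3, 4}) = 2
G(18) = mex({0, 1, 3, 4}) = 2
G(19) = mex({0, 1, 3, 5}) = 2
Therefore G(19) = 2.

2


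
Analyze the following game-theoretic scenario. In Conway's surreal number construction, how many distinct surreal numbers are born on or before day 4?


Day 0: {|} = 0 is born. Count = 1.
Day n: the number of surreal numbers born by day n is 2^(n+1) - 1.
By day 0: 2^1 - 1 = 1
By day 1: 2^2 - 1 = 3
By day 2: 2^3 - 1 = 7
By day 3: 2^4 - 1 = 15
By day 4: 2^5 - 1 = 31
By day 4: 31 surreal numbers.

31


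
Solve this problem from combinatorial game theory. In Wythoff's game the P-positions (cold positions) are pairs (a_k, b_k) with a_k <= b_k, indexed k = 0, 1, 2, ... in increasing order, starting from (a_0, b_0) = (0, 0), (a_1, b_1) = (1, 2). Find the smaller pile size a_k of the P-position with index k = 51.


By Wythoff's theorem, a_k = floor(k * phi) and b_k = floor(k * phi^2) = a_k + k, where phi = (1 + sqrt(5))/2 is the golden ratio.
phi = (1 + sqrt(5))/2 = 1.618034
k = 51
k * phi = 51 * 1.618034 = 82.519733
a_51 = floor(k * phi) = 82

82


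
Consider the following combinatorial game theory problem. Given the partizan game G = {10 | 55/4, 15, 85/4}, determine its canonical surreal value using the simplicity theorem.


Left options: {10}, max = 10
Right options: {55/4, 15, 85/4}, min = 55/4
All options are numbers and max(Left) < min(Right), so by the simplicity theorem the value is the simplest (earliest-born) number strictly between 10 and 55/4.
Integers 11 through 13 all lie strictly between 10 and 55/4.
Among integers, the simplest (lowest birthday = smallest |n|; 0 is born on day 0, +-n on day n) is 11.
No non-integer in the interval can be simpler: if x is a non-integer in the interval, then floor(x) or ceil(x) also lies in the interval (the interval contains an integer), and both are proper prefixes of x's sign expansion, i.e. born earlier. So the game value is 11.
Game value = 11

11


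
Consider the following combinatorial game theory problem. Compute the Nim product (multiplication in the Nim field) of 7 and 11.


Nim multiplication is bilinear over XOR: (u XOR v) * w = (u*w) XOR (v*w).
So we split each operand into its bit components and XOR the pairwise Nim products.
7 = 1 + 2 + 4 (as XOR of powers of 2).
11 = 1 + 2 + 8 (as XOR of powers of 2).
Using the standard Nim-product table on single bits:
  2*2 = 3,   2*4 = 8,   2*8 = 12,
  4*4 = 6,   4*8 = 11,  8*8 = 13,
and  1*x = x (identity), k*l = l*k (commutative).
Pairwise Nim products:
  1 * 1 = 1
  1 * 2 = 2
  1 * 8 = 8
  2 * 1 = 2
  2 * 2 = 3
  2 * 8 = 12
  4 * 1 = 4
  4 * 2 = 8
  4 * 8 = 11
XOR them: 1 XOR 2 XOR 8 XOR 2 XOR 3 XOR 12 XOR 4 XOR 8 XOR 11 = 1.
Result: 7 * 11 = 1 (in Nim).

1


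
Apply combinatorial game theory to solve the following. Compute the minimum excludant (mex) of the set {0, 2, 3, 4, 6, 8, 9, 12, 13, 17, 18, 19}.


Set = {0, 2, 3, 4, 6, 8, 9, 12, 13, 17, 18, 19}
0 is in the set.
1 is NOT in the set. This is the mex.
mex = 1

1


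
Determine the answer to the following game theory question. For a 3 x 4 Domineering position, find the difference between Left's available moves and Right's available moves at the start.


Board is 3 x 4 (rows x cols).
Left (vertical) placements: (rows-1) * cols = 2 * 4 = 8
Right (horizontal) placements: rows * (cols-1) = 3 * 3 = 9
Advantage = Left - Right = 8 - 9 = -1

-1


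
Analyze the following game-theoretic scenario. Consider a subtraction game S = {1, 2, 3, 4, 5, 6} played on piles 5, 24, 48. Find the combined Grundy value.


Subtraction set: {1, 2, 3, 4, 5, 6}
For this subtraction set, G(n) = n mod 7 (period = max + 1 = 7).
Pile 1 (size 5): G(5) = 5 mod 7 = 5
Pile 2 (size 24): G(24) = 24 mod 7 = 3
Pile 3 (size 48): G(48) = 48 mod 7 = 6
Total Grundy value = XOR of all: 5 XOR 3 XOR 6 = 0

0


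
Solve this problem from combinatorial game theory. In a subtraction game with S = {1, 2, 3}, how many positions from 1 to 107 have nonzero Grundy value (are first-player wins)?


Subtraction set S = {1, 2, 3}, so G(n) = n mod 4.
G(n) = 0 when n is a multiple of 4.
Multiples of 4 in [1, 107]: 26
N-positions (nonzero Grundy) = 107 - 26 = 81

81


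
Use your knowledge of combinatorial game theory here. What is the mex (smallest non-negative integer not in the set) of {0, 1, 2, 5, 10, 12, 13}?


Set = {0, 1, 2, 5, 10, 12, 13}
0 is in the set.
1 is in the set.
2 is in the set.
3 is NOT in the set. This is the mex.
mex = 3

3


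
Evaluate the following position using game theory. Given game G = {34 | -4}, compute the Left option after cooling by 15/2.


Original game: {34 | -4} (a switch {a | b} with a > b).
Cooling by t (for t below the temperature (a - b)/2 = 19) taxes each move by t: {a | b} cooled by t is {a - t | b + t}.
Cooling amount: t = 15/2
Cooled Left option: 34 - 15/2 = 53/2
Cooled Right option: -4 + 15/2 = 7/2
Cooled game: {53/2 | 7/2}
Left option = 53/2

53/2


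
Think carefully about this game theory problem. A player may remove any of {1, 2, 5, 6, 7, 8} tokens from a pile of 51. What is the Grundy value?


The subtraction set is S = {1, 2, 5, 6, 7, 8}.
G(k) = mex{ G(k - s) : s in S, s <= k }. We compute iteratively: G(0) = 0.
G(1) = mex({0}) = 1
G(2) = mex({0, 1}) = 2
G(3) = mex({1, 2}) = 0
G(4) = mex({0, 2}) = 1
G(5) = mex({0, 1}) = 2
G(6) = mex({0, 1, 2}) = 3
G(7) = mex({0, 1, 2, 3}) = 4
G(8) = mex({0, 1, 2, 3, 4}) = 5
G(9) = mex({0, 1, 2, 4, 5}) = 3
G(10) = mex({0, 1, 2, 3, 5}) = 4
G(11) = mex({0, 1, 2, 3, 4}) = 5
G(12) = mex({1, 2, 3, 4, 5}) = 0
G(13) = mex({0, 2, 3, 4, 5}) = 1
G(14) = mex({0, 1, 3, 4, 5}) = 2
G(15) = mex({1, 2, 3, 4, 5}) = 0
G(16) = mex({0, 2, 3, 4, 5}) = 1
G(17) = mex({0, 1, 3, 4, 5}) = 2
G(18) = mex({0, 1, 2, 4, 5}) = 3
G(19) = mex({0, 1, 2, 3, 5}) = 4
Observe that G(12)..G(19) = 0, 1, 2, 0, 1, 2, 3, 4 repeats G(0)..G(7) = 0, 1, 2, 0, 1, 2, 3, 4.
For k >= max(S) = 8, G(k) is determined by the previous 8 values G(k-8)..G(k-1); a window of 8 consecutive values has recurred shifted by 12, so by induction G(k + 12) = G(k) for all k >= 0: the sequence is periodic from the start with period 12.
One period: G(0..11) = 0, 1, 2, 0, 1, 2, 3, 4, 5, 3, 4, 5.
51 mod 12 = 3, so G(51) = G(3) = 0.

0


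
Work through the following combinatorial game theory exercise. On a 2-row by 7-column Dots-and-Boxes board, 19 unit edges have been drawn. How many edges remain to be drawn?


Grid: 2 x 7 boxes, i.e. 3 rows and 8 columns of dots.
Horizontal edges: (rows + 1) * cols = 3 * 7 = 21
Vertical edges: rows * (cols + 1) = 2 * 8 = 16
Total edges: 21 + 16 = 37
Edges drawn: 19
Remaining: 37 - 19 = 18

18


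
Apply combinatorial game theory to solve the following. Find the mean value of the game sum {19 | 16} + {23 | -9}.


G1 = {19 | 16}, G2 = {23 | -9}
Each is a switch {a | b} with numbers a > b; its mean value is (a + b)/2, and mean value is additive over game sums: m(G1 + G2) = m(G1) + m(G2).
Mean of G1 = (19 + (16))/2 = 35/2 = 35/2
Mean of G2 = (23 + (-9))/2 = 14/2 = 7
Mean of G1 + G2 = 35/2 + 7 = 49/2

49/2


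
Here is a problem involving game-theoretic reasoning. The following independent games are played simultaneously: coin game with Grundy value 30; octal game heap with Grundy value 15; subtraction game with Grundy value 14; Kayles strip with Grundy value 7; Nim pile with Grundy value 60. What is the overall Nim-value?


By the Sprague-Grundy theorem, the Grundy value of a sum of games is the XOR of individual Grundy values.
coin game: Grundy value = 30. Running XOR: 0 XOR 30 = 30
octal game heap: Grundy value = 15. Running XOR: 30 XOR 15 = 17
subtraction game: Grundy value = 14. Running XOR: 17 XOR 14 = 31
Kayles strip: Grundy value = 7. Running XOR: 31 XOR 7 = 24
Nim pile: Grundy value = 60. Running XOR: 24 XOR 60 = 36
The combined Grundy value is 36.

36


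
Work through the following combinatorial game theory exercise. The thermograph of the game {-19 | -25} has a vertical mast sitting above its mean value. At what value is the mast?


Game = {-19 | -25}, a switch {a | b} with numbers a > b.
Its thermograph has left wall a - t and right wall b + t, which meet at t = (a - b)/2, where both equal (a + b)/2. So the mast (mean value) is at (a + b)/2.
Mean = (-19 + (-25))/2 = -44/2 = -22

-22


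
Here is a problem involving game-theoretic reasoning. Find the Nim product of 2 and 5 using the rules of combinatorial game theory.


Nim multiplication is bilinear over XOR: (u XOR v) * w = (u*w) XOR (v*w).
So we split each operand into its bit components and XOR the pairwise Nim products.
2 = 2 (as XOR of powers of 2).
5 = 1 + 4 (as XOR of powers of 2).
Using the standard Nim-product table on single bits:
  2*2 = 3,   2*4 = 8,   2*8 = 12,
  4*4 = 6,   4*8 = 11,  8*8 = 13,
and  1*x = x (identity), k*l = l*k (commutative).
Pairwise Nim products:
  2 * 1 = 2
  2 * 4 = 8
XOR them: 2 XOR 8 = 10.
Result: 2 * 5 = 10 (in Nim).

10


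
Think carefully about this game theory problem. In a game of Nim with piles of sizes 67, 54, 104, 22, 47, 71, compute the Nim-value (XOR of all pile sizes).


We need the XOR (exclusive or) of all pile sizes.
After XOR-ing pile 1 (size 67): 0 XOR 67 = 67
After XOR-ing pile 2 (size 54): 67 XOR 54 = 117
After XOR-ing pile 3 (size 104): 117 XOR 104 = 29
After XOR-ing pile 4 (size 22): 29 XOR 22 = 11
After XOR-ing pile 5 (size 47): 11 XOR 47 = 36
After XOR-ing pile 6 (size 71): 36 XOR 71 = 99
The Nim-value of this position is 99.

99


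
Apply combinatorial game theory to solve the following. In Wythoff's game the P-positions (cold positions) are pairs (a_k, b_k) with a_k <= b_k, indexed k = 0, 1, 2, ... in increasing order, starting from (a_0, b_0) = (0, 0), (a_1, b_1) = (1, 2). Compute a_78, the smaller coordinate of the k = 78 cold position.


By Wythoff's theorem, a_k = floor(k * phi) and b_k = floor(k * phi^2) = a_k + k, where phi = (1 + sqrt(5))/2 is the golden ratio.
phi = (1 + sqrt(5))/2 = 1.618034
k = 78
k * phi = 78 * 1.618034 = 126.206651
a_78 = floor(k * phi) = 126

126


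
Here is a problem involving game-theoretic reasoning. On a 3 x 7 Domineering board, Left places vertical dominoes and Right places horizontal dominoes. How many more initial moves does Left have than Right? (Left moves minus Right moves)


Board is 3 x 7 (rows x cols).
Left (vertical) placements: (rows-1) * cols = 2 * 7 = 14
Right (horizontal) placements: rows * (cols-1) = 3 * 6 = 18
Advantage = Left - Right = 14 - 18 = -4

-4


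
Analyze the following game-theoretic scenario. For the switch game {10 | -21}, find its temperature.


The game is {10 | -21}, a switch {a | b} with numbers a > b.
Cooling {a | b} by t gives {a - t | b + t}, which stops being hot when a - t = b + t, i.e. at t = (a - b)/2. So the temperature of a switch is (a - b)/2.
Temperature = (Left option - Right option) / 2
= (10 - (-21)) / 2
= 31 / 2
= 31/2

31/2


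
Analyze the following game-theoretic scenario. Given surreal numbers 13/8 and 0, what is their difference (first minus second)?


x = 13/8, y = 0
Converting to common denominator: 8
x = 13/8, y = 0/8
x - y = 13/8 - 0 = 13/8

13/8


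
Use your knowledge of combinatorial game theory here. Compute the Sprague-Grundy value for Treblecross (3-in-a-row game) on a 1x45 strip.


Treblecross: place X on empty cells; 3-in-a-row wins.
Playing within two cells of an existing X lets the opponent win at once, so sensible play treats the cells i-2..i+2 around each X as dead. The player left with no safe cell loses, so this is a normal-play take-away game on strips of safe cells.
Placing X at cell i (0-indexed) of a strip of k safe cells leaves independent strips of sizes max(0, i-2) and max(0, k-i-3). Hence G(k) = mex{ G(max(0,i-2)) XOR G(max(0,k-i-3)) : 0 <= i < k }, with G(0) = 0.
G(1): splits (0,0):0^0=0 -> mex({0}) = 1
G(2): splits (0,0):0^0=0 -> mex({0}) = 1
G(3): splits (0,0):0^0=0 -> mex({0}) = 1
G(4): splits (0,1):0^1=1 (0,0):0^0=0 -> mex({0, 1}) = 2
G(5): splits (0,2):0^1=1 (0,1):0^1=1 (0,0):0^0=0 -> mex({0, 1}) = 2
G(6) = mex({1}) = 0
G(7) = mex({0, 1, 2}) = 3
G(8) = mex({0, 1, 2}) = 3
G(9) = mex({0, 2}) = 1
G(10) = mex({0, 2, 3}) = 1
G(11) = mex({0, 3}) = 1
G(12) = mex({1, 3}) = 0
G(13) = mex({0, 1, 2, 3}) = 4
G(14) = mex({0, 1, 2}) = 3
G(15) = mex({0, 1, 2}) = 3
G(16) = mex({0, 1, 2, 4}) = 3
G(17) = mex({0, 1, 3, 4}) = 2
G(18) = mex({0, 1, 3, 4}) = 2
G(19) = mex({0, 1, 3, 5}) = 2
G(20) = mex({0, 1, 2, 3, 5}) = 4
G(21) = mex({0, 1, 2, 3, 5}) = 4
G(22) = mex({1, 2, 6}) = 0
G(23) = mex({0, 1, 2, 3, 4, 6}) = 5
G(24) = mex({0, 1, 2, 3, 4}) = 5
G(25) = mex({0, 1, 3, 4, 7}) = 2
G(26) = mex({0, 1, 3, 4, 5, 7}) = 2
G(27) = mex({0, 1, 3, 5}) = 2
G(28) = mex({0, 1, 2, 5}) = 3
G(29) = mex({0, 1, 2, 4, 5, 6}) = 3
G(30) = mex({1, 2, 4, 6}) = 0
G(31) = mex({0, 1, 2, 3, 4, 6}) = 5
G(32) = mex({1, 2, 3, 4, 7}) = 0
G(33) = mex({0, 3, 7}) = 1
G(34) = mex({0, 2, 3, 5, 7}) = 1
G(35) = mex({0, 2, 3, 5, 6}) = 1
G(36) = mex({0, 1, 2, 5, 6}) = 3
G(37) = mex({0, 1, 2, 4, 5, 6}) = 3
G(38) = mex({0, 1, 2, 4}) = 3
G(39) = mex({0, 1, 2, 3, 4, 7}) = 5
G(40) = mex({0, 1, 2, 3, 4, 5, 7}) = 6
G(41) = mex({0, 1, 2, 3, 5, 7}) = 4
G(42) = mex({0, 1, 2, 3, 5, 6, 7}) = 4
G(43) = mex({0, 2, 3, 5, 6}) = 1
G(44) = mex({1, 2, 3, 4, 5, 6}) = 0
G(45) = mex({0, 1, 2, 3, 4, 6, 7}) = 5
Therefore G(45) = 5.

5
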